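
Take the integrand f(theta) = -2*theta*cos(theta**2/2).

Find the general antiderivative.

F(theta) = -2*sin(theta**2/2) + C

f matches the chain-rule pattern g'(h)*h' with inner function h(theta) = theta**2/2; substituting u = h(theta) collapses the integral.
Check: d/dtheta[-2*sin(theta**2/2)] = -2*theta*cos(theta**2/2) = f(theta).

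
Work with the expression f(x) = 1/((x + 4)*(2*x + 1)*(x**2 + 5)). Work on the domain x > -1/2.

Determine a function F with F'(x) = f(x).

The denominator factors as (x + 4)*(2*x + 1)*(x**2 + 5); partial fractions split f into directly integrable pieces: -(3*x + 2)/(147*(x**2 + 5)) + 8/(147*(2*x + 1)) - 1/(147*(x + 4)).
Check: d/dx[4*log(x + 1/2)/147 - log(x + 4)/147 - log(x**2 + 5)/98 - 2*sqrt(5)*atan(sqrt(5)*x/5)/735] = 1/(2*x**4 + 9*x**3 + 14*x**2 + 45*x + 20), which equals f(x).

An antiderivative is F(x) = 4*log(x + 1/2)/147 - log(x + 4)/147 - log(x**2 + 5)/98 - 2*sqrt(5)*atan(sqrt(5)*x/5)/735.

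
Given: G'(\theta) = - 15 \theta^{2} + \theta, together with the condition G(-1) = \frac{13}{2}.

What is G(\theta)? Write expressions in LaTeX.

G(\theta) = - 5 \theta^{3} + \frac{\theta^{2}}{2} + 1

The integrand splits into summands that can be handled one at a time.
A general antiderivative is - 5 \theta^{3} + \frac{\theta^{2}}{2} + C.
The condition gives C = \frac{13}{2} - (\frac{11}{2}) = 1.
So G(\theta) = - 5 \theta^{3} + \frac{\theta^{2}}{2} + 1.
Check: d/d\theta[- 5 \theta^{3} + \frac{\theta^{2}}{2} + 1] = - 15 \theta^{2} + \theta = G'(\theta).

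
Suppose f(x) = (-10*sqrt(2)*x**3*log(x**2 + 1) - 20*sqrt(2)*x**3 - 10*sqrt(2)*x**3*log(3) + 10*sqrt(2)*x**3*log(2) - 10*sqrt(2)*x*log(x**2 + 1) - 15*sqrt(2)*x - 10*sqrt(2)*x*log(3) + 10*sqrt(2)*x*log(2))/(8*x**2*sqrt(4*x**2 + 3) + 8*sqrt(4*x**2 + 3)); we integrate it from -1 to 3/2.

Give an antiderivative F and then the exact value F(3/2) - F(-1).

Antiderivative: F(x) = -5*sqrt(2)*sqrt(4*x**2 + 3)*log(3*x**2/2 + 3/2)/16; value = -5*sqrt(6)*log(39/8)/8 + 5*sqrt(14)*log(3)/16

Recognize the product-rule pattern: f = u'v + uv' with u = -5*sqrt(2*x**2 + 3/2)/8, v = log(3*x**2/2 + 3/2), so integration by parts undoes it.
F(x) = -5*sqrt(2)*sqrt(4*x**2 + 3)*log(3*x**2/2 + 3/2)/16 is an antiderivative of f.
Check: d/dx[-5*sqrt(2)*sqrt(4*x**2 + 3)*log(3*x**2/2 + 3/2)/16] = (-10*sqrt(2)*x**3*log(x**2 + 1) - 20*sqrt(2)*x**3 - 10*sqrt(2)*x**3*log(3) + 10*sqrt(2)*x**3*log(2) - 10*sqrt(2)*x*log(x**2 + 1) - 15*sqrt(2)*x - 10*sqrt(2)*x*log(3) + 10*sqrt(2)*x*log(2))/(8*x**2*sqrt(4*x**2 + 3) + 8*sqrt(4*x**2 + 3)) = f(x).
F(3/2) = -5*sqrt(6)*log(39/8)/8; F(-1) = -5*sqrt(14)*log(3)/16.
Integral = F(3/2) - F(-1) = -5*sqrt(6)*log(39/8)/8 + 5*sqrt(14)*log(3)/16.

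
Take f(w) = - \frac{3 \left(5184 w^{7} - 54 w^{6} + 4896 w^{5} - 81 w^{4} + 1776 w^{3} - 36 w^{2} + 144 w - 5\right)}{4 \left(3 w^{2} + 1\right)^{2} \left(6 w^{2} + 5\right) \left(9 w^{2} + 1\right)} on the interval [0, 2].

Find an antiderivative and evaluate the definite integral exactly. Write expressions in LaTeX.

For F(w) to be correct the identity F'(w) - f(w) = 0 must hold.
F(w) = \frac{- 48 w^{2} \log{\left(2 w^{2} + \frac{5}{3} \right)} + 3 w^{2} \operatorname{atan}{\left(3 w \right)} - 16 \log{\left(2 w^{2} + \frac{5}{3} \right)} + \operatorname{atan}{\left(3 w \right)} + 8}{12 w^{2} + 4} is an antiderivative of f.
Check: d/dw[\frac{- 48 w^{2} \log{\left(2 w^{2} + \frac{5}{3} \right)} + 3 w^{2} \operatorname{atan}{\left(3 w \right)} - 16 \log{\left(2 w^{2} + \frac{5}{3} \right)} + \operatorname{atan}{\left(3 w \right)} + 8}{12 w^{2} + 4}] = \frac{- 15552 w^{7} + 162 w^{6} - 14688 w^{5} + 243 w^{4} - 5328 w^{3} + 108 w^{2} - 432 w + 15}{1944 w^{8} + 3132 w^{6} + 1620 w^{4} + 324 w^{2} + 20}, which equals f(w).
F(2) = - 4 \log{\left(\frac{29}{3} \right)} + \frac{2}{13} + \frac{\operatorname{atan}{\left(6 \right)}}{4}; F(0) = 2 - 4 \log{\left(\frac{5}{3} \right)}.
Integral = F(2) - F(0) = - 4 \log{\left(\frac{29}{3} \right)} - \frac{24}{13} + \frac{\operatorname{atan}{\left(6 \right)}}{4} + 4 \log{\left(\frac{5}{3} \right)}.

Antiderivative: F(w) = \frac{- 48 w^{2} \log{\left(2 w^{2} + \frac{5}{3} \right)} + 3 w^{2} \operatorname{atan}{\left(3 w \right)} - 16 \log{\left(2 w^{2} + \frac{5}{3} \right)} + \operatorname{atan}{\left(3 w \right)} + 8}{12 w^{2} + 4}; value = - 4 \log{\left(\frac{29}{3} \right)} - \frac{24}{13} + \frac{\operatorname{atan}{\left(6 \right)}}{4} + 4 \log{\left(\frac{5}{3} \right)}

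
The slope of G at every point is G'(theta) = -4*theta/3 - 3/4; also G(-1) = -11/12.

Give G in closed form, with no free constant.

For G(theta) to be correct, d/dtheta[G] must agree with the stated G'(theta) identically.
A general antiderivative is -2*theta**2/3 - 3*theta/4 + C.
The condition gives C = -11/12 - (1/12) = -1.
So G(theta) = (-8*theta**2 - 9*theta - 12)/12.
Check: d/dtheta[(-8*theta**2 - 9*theta - 12)/12] = -4*theta/3 - 3/4 = G'(theta).

G(theta) = (-8*theta**2 - 9*theta - 12)/12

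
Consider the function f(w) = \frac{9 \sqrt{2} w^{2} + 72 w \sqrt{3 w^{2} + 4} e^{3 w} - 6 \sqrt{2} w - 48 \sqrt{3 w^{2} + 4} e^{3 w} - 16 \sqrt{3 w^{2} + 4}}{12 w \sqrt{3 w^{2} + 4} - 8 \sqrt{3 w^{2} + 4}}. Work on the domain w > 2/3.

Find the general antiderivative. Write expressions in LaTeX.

F(w) = \frac{\sqrt{\frac{3 w^{2}}{2} + 2}}{2} + 2 e^{3 w} - \frac{4 \log{\left(3 w - 2 \right)}}{3} + C

Differentiate the proposed F(w) back; it has to land on f(w) exactly.
Check: d/dw[\frac{\sqrt{\frac{3 w^{2}}{2} + 2}}{2} + 2 e^{3 w} - \frac{4 \log{\left(3 w - 2 \right)}}{3}] = \frac{9 \sqrt{2} w^{2} + 72 w \sqrt{3 w^{2} + 4} e^{3 w} - 6 \sqrt{2} w - 48 \sqrt{3 w^{2} + 4} e^{3 w} - 16 \sqrt{3 w^{2} + 4}}{12 w \sqrt{3 w^{2} + 4} - 8 \sqrt{3 w^{2} + 4}} = f(w).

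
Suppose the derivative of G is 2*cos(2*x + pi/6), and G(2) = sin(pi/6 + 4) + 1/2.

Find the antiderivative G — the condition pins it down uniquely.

G(x) = (2*sin(2*x + pi/6) + 1)/2

A candidate passes only if d/dx[G] lands on the given G'(x) exactly.
A general antiderivative is sin(2*x + pi/6) + C.
The condition gives C = sin(pi/6 + 4) + 1/2 - (sin(pi/6 + 4)) = 1/2.
So G(x) = (2*sin(2*x + pi/6) + 1)/2.
Check: d/dx[(2*sin(2*x + pi/6) + 1)/2] = 2*cos(2*x + pi/6) = G'(x).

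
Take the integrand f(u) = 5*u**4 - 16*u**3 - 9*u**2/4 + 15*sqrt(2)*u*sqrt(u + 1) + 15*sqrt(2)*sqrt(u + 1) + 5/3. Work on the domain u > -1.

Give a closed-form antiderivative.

An antiderivative is F(u) = (12*u**5 - 48*u**4 - 9*u**3 + 20*u + 72*sqrt(2)*(u + 1)**(5/2) - 3)/12.

The integrand splits into summands that can be handled one at a time.
Check: d/du[(12*u**5 - 48*u**4 - 9*u**3 + 20*u + 72*sqrt(2)*(u + 1)**(5/2) - 3)/12] = 5*u**4 - 16*u**3 - 9*u**2/4 + 15*sqrt(2)*u*sqrt(u + 1) + 15*sqrt(2)*sqrt(u + 1) + 5/3 = f(u).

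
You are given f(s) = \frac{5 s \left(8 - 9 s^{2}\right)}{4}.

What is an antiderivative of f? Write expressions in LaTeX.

An antiderivative is F(s) = - \frac{45 s^{4}}{16} + 5 s^{2}.

The substitution u = \frac{4}{3} - \frac{3 s^{2}}{2} works: f is exactly (dF/du)*(du/ds) for that inner function.
Check: d/ds[- \frac{45 s^{4}}{16} + 5 s^{2}] = - \frac{45 s^{3}}{4} + 10 s, which equals f(s).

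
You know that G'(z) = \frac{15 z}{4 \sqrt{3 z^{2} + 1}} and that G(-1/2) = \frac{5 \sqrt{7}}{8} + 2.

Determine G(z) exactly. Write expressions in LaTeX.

The substitution u = 3 z^{2} + 1 works: G'(z) is exactly (dG/du)*(du/dz) for that inner function.
A general antiderivative is \frac{5 \sqrt{3 z^{2} + 1}}{4} + C.
The condition gives C = \frac{5 \sqrt{7}}{8} + 2 - (\frac{5 \sqrt{7}}{8}) = 2.
So G(z) = \frac{5 \sqrt{3 z^{2} + 1}}{4} + 2.
Check: d/dz[\frac{5 \sqrt{3 z^{2} + 1}}{4} + 2] = \frac{15 z}{4 \sqrt{3 z^{2} + 1}} = G'(z).

G(z) = \frac{5 \sqrt{3 z^{2} + 1}}{4} + 2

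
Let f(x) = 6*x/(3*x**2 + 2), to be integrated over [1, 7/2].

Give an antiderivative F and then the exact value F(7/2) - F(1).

f matches the chain-rule pattern g'(h)*h' with inner function h(x) = 3*x**2 + 2; substituting u = h(x) collapses the integral.
F(x) = log(3*x**2 + 2) is an antiderivative of f.
Check: d/dx[log(3*x**2 + 2)] = 6*x/(3*x**2 + 2) = f(x).
F(7/2) = log(155/4); F(1) = log(5).
Integral = F(7/2) - F(1) = -log(5) + log(155/4).

Antiderivative: F(x) = log(3*x**2 + 2); value = -log(5) + log(155/4)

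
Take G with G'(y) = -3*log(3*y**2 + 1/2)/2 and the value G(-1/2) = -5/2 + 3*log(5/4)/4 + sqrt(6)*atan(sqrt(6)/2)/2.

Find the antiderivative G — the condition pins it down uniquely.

For G(y) to be correct, d/dy[G] must agree with the stated G'(y) identically.
A general antiderivative is -3*y*log(3*y**2 + 1/2)/2 + 3*y - sqrt(6)*atan(sqrt(6)*y)/2 + C.
The condition gives C = -5/2 + 3*log(5/4)/4 + sqrt(6)*atan(sqrt(6)/2)/2 - (-3/2 + 3*log(5/4)/4 + sqrt(6)*atan(sqrt(6)/2)/2) = -1.
So G(y) = -3*y*log(3*y**2 + 1/2)/2 + 3*y - sqrt(6)*atan(sqrt(6)*y)/2 - 1.
Check: d/dy[-3*y*log(3*y**2 + 1/2)/2 + 3*y - sqrt(6)*atan(sqrt(6)*y)/2 - 1] = -3*log(3*y**2 + 1/2)/2 = G'(y).

G(y) = -3*y*log(3*y**2 + 1/2)/2 + 3*y - sqrt(6)*atan(sqrt(6)*y)/2 - 1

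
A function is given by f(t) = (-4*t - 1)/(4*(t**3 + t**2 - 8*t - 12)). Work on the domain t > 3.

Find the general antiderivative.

F(t) = -13*log(t - 3)/100 + 13*log(t + 2)/100 + 7/(20*t + 40) + C

Factor the denominator (4*(t - 3)*(t + 2)**2) and decompose: f = 13/(100*(t + 2)) - 7/(20*(t + 2)**2) - 13/(100*(t - 3)); each piece integrates to a log, atan, or power term.
Check: d/dt[-13*log(t - 3)/100 + 13*log(t + 2)/100 + 7/(20*t + 40)] = (-4*t - 1)/(4*t**3 + 4*t**2 - 32*t - 48), which equals f(t).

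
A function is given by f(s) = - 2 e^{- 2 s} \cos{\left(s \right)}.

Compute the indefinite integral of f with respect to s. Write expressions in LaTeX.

Since d/ds undoes antidifferentiation here, F'(s) = f(s) is required of F(s).
Check: d/ds[\frac{2 \left(- \sin{\left(s \right)} + 2 \cos{\left(s \right)}\right) e^{- 2 s}}{5}] = - 2 e^{- 2 s} \cos{\left(s \right)} = f(s).

F(s) = \frac{2 \left(- \sin{\left(s \right)} + 2 \cos{\left(s \right)}\right) e^{- 2 s}}{5} + C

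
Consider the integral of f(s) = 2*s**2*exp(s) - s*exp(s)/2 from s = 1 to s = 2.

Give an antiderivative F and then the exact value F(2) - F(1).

Antiderivative: F(s) = (4*s**2 - 9*s + 9)*exp(s)/2; value = -2*exp(1) + 7*exp(2)/2

Recognize the product-rule pattern: f = u'v + uv' with u = 2*s**2 - 9*s/2 + 9/2, v = exp(s), so integration by parts undoes it.
F(s) = (4*s**2 - 9*s + 9)*exp(s)/2 is an antiderivative of f.
Check: d/ds[(4*s**2 - 9*s + 9)*exp(s)/2] = 2*s**2*exp(s) - s*exp(s)/2 = f(s).
F(2) = 7*exp(2)/2; F(1) = 2*exp(1).
Integral = F(2) - F(1) = -2*exp(1) + 7*exp(2)/2.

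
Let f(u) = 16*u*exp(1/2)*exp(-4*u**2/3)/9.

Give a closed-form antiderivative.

f matches the chain-rule pattern g'(h)*h' with inner function h(u) = 1/2 - 4*u**2/3; substituting w = h(u) collapses the integral.
Check: d/du[-2*exp(1/2)*exp(-4*u**2/3)/3] = 16*u*exp(1/2)*exp(-4*u**2/3)/9 = f(u).

An antiderivative is F(u) = -2*exp(1/2)*exp(-4*u**2/3)/3.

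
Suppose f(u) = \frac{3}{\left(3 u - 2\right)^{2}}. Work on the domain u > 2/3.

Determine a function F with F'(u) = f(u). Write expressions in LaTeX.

An antiderivative is F(u) = - \frac{1}{3 u - 2}.

Recover f(u) by differentiating a candidate F(u); any mismatch rules it out.
Check: d/du[- \frac{1}{3 u - 2}] = \frac{3}{9 u^{2} - 12 u + 4}, which equals f(u).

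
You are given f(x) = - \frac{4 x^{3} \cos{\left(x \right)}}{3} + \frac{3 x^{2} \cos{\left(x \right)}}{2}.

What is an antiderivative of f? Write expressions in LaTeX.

An antiderivative is F(x) = \frac{- 8 x^{3} \sin{\left(x \right)} + 9 x^{2} \sin{\left(x \right)} - 24 x^{2} \cos{\left(x \right)} + 48 x \sin{\left(x \right)} + 18 x \cos{\left(x \right)} - 18 \sin{\left(x \right)} + 48 \cos{\left(x \right)}}{6}.

Integrate term by term and add the pieces.
Check: d/dx[\frac{- 8 x^{3} \sin{\left(x \right)} + 9 x^{2} \sin{\left(x \right)} - 24 x^{2} \cos{\left(x \right)} + 48 x \sin{\left(x \right)} + 18 x \cos{\left(x \right)} - 18 \sin{\left(x \right)} + 48 \cos{\left(x \right)}}{6}] = - \frac{4 x^{3} \cos{\left(x \right)}}{3} + \frac{3 x^{2} \cos{\left(x \right)}}{2} = f(x).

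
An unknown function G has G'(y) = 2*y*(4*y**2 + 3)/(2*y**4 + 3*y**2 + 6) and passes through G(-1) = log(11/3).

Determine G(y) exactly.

G'(y) matches the chain-rule pattern g'(h)*h' with inner function h(y) = 2*y**4/3 + y**2 + 2; substituting u = h(y) collapses the integral.
A general antiderivative is log(2*y**4/3 + y**2 + 2) + C.
The condition gives C = log(11/3) - (log(11/3)) = 0.
So G(y) = log(2*y**4/3 + y**2 + 2).
Check: d/dy[log(2*y**4/3 + y**2 + 2)] = (8*y**3 + 6*y)/(2*y**4 + 3*y**2 + 6), which equals G'(y).

G(y) = log(2*y**4/3 + y**2 + 2)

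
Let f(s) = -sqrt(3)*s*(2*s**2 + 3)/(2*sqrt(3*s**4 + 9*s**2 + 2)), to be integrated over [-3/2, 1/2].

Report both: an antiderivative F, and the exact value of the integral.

The substitution u = s**4 + 3*s**2 + 2/3 works: f is exactly (dF/du)*(du/ds) for that inner function.
F(s) = -sqrt(s**4 + 3*s**2 + 2/3)/2 is an antiderivative of f.
Check: d/ds[-sqrt(s**4 + 3*s**2 + 2/3)/2] = (-2*sqrt(3)*s**3 - 3*sqrt(3)*s)/(2*sqrt(3*s**4 + 9*s**2 + 2)), which equals f(s).
F(1/2) = -sqrt(213)/24; F(-3/2) = -sqrt(1797)/24.
Integral = F(1/2) - F(-3/2) = -sqrt(213)/24 + sqrt(1797)/24.

Antiderivative: F(s) = -sqrt(s**4 + 3*s**2 + 2/3)/2; value = -sqrt(213)/24 + sqrt(1797)/24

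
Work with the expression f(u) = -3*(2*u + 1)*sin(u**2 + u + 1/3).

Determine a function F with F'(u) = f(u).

The substitution w = u**2 + u + 1/3 works: f is exactly (dF/dw)*(dw/du) for that inner function.
Check: d/du[3*cos(u**2 + u + 1/3)] = -6*u*sin(u**2 + u + 1/3) - 3*sin(u**2 + u + 1/3), which equals f(u).

An antiderivative is F(u) = 3*cos(u**2 + u + 1/3).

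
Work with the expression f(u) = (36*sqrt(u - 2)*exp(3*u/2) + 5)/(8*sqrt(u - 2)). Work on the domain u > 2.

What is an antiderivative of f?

An antiderivative is F(u) = 5*sqrt(u - 2)/4 + 3*exp(3*u/2).

Differentiate the proposed F(u) back; it has to land on f(u) exactly.
Check: d/du[5*sqrt(u - 2)/4 + 3*exp(3*u/2)] = (36*sqrt(u - 2)*exp(3*u/2) + 5)/(8*sqrt(u - 2)) = f(u).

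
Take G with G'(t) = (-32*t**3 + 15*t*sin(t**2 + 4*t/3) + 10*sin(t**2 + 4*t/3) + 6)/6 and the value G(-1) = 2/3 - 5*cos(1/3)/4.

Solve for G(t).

Whatever form G(t) takes, its d/dt must return the stated G'(t).
A general antiderivative is -4*t**4/3 + t - 5*cos(t**2 + 4*t/3)/4 + 3 + C.
The condition gives C = 2/3 - 5*cos(1/3)/4 - (2/3 - 5*cos(1/3)/4) = 0.
So G(t) = -4*t**4/3 + t - 5*cos(t**2 + 4*t/3)/4 + 3.
Check: d/dt[-4*t**4/3 + t - 5*cos(t**2 + 4*t/3)/4 + 3] = -16*t**3/3 + 5*t*sin(t**2 + 4*t/3)/2 + 5*sin(t**2 + 4*t/3)/3 + 1, which equals G'(t).

G(t) = -4*t**4/3 + t - 5*cos(t**2 + 4*t/3)/4 + 3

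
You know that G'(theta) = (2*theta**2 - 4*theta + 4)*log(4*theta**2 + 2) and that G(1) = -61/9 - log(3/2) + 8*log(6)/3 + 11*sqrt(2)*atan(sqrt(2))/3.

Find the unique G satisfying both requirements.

Any candidate G(theta) must reproduce the stated G'(theta) exactly.
A general antiderivative is -4*theta**3/9 + 2*theta**2 - 22*theta/3 + (2*theta**3/3 - 2*theta**2 + 4*theta)*log(4*theta**2 + 2) - log(theta**2 + 1/2) + 11*sqrt(2)*atan(sqrt(2)*theta)/3 + C.
The condition gives C = -61/9 - log(3/2) + 8*log(6)/3 + 11*sqrt(2)*atan(sqrt(2))/3 - (-52/9 - log(3/2) + 8*log(6)/3 + 11*sqrt(2)*atan(sqrt(2))/3) = -1.
So G(theta) = -4*theta**3/9 + 2*theta**2 - 22*theta/3 + (2*theta**3/3 - 2*theta**2 + 4*theta)*log(4*theta**2 + 2) - log(theta**2 + 1/2) + 11*sqrt(2)*atan(sqrt(2)*theta)/3 - 1.
Check: d/dtheta[-4*theta**3/9 + 2*theta**2 - 22*theta/3 + (2*theta**3/3 - 2*theta**2 + 4*theta)*log(4*theta**2 + 2) - log(theta**2 + 1/2) + 11*sqrt(2)*atan(sqrt(2)*theta)/3 - 1] = 2*theta**2*log(2*theta**2 + 1) + 2*theta**2*log(2) - 4*theta*log(2*theta**2 + 1) - 4*theta*log(2) + 4*log(2*theta**2 + 1) + 4*log(2), which equals G'(theta).

G(theta) = -4*theta**3/9 + 2*theta**2 - 22*theta/3 + (2*theta**3/3 - 2*theta**2 + 4*theta)*log(4*theta**2 + 2) - log(theta**2 + 1/2) + 11*sqrt(2)*atan(sqrt(2)*theta)/3 - 1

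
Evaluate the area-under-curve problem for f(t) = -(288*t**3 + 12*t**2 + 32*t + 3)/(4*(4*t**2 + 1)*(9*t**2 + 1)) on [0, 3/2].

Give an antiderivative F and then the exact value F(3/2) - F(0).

Since d/dt undoes antidifferentiation here, F'(t) = f(t) is required of F(t).
F(t) = -(4*log(2*t**2 + 1/2) + atan(3*t))/4 is an antiderivative of f.
Check: d/dt[-(4*log(2*t**2 + 1/2) + atan(3*t))/4] = (-288*t**3 - 12*t**2 - 32*t - 3)/(144*t**4 + 52*t**2 + 4), which equals f(t).
F(3/2) = -log(5) - atan(9/2)/4; F(0) = log(2).
Integral = F(3/2) - F(0) = -log(5) - log(2) - atan(9/2)/4.

Antiderivative: F(t) = -(4*log(2*t**2 + 1/2) + atan(3*t))/4; value = -log(5) - log(2) - atan(9/2)/4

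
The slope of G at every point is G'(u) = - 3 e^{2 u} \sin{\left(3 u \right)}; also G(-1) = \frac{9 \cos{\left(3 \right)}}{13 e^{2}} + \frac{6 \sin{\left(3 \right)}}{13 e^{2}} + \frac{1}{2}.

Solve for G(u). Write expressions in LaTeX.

G(u) = - \frac{6 e^{2 u} \sin{\left(3 u \right)}}{13} + \frac{9 e^{2 u} \cos{\left(3 u \right)}}{13} + \frac{1}{2}

A candidate passes only if d/du[G] lands on the given G'(u) exactly.
A general antiderivative is - \frac{6 e^{2 u} \sin{\left(3 u \right)}}{13} + \frac{9 e^{2 u} \cos{\left(3 u \right)}}{13} + C.
The condition gives C = \frac{9 \cos{\left(3 \right)}}{13 e^{2}} + \frac{6 \sin{\left(3 \right)}}{13 e^{2}} + \frac{1}{2} - (\frac{9 \cos{\left(3 \right)}}{13 e^{2}} + \frac{6 \sin{\left(3 \right)}}{13 e^{2}}) = \frac{1}{2}.
So G(u) = - \frac{6 e^{2 u} \sin{\left(3 u \right)}}{13} + \frac{9 e^{2 u} \cos{\left(3 u \right)}}{13} + \frac{1}{2}.
Check: d/du[- \frac{6 e^{2 u} \sin{\left(3 u \right)}}{13} + \frac{9 e^{2 u} \cos{\left(3 u \right)}}{13} + \frac{1}{2}] = - 3 e^{2 u} \sin{\left(3 u \right)} = G'(u).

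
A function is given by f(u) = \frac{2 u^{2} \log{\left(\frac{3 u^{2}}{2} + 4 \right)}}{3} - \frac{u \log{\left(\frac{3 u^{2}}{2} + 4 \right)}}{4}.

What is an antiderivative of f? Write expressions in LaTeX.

Integrate term by term and add the pieces.
Check: d/du[\frac{- 96 u^{3} + 9 u^{2} \left(16 u - 9\right) \log{\left(\frac{3 u^{2}}{2} + 4 \right)} + 81 u^{2} + 768 u - 216 \log{\left(u^{2} + \frac{8}{3} \right)} - 512 \sqrt{6} \operatorname{atan}{\left(\frac{\sqrt{6} u}{4} \right)}}{648}] = \frac{2 u^{2} \log{\left(\frac{3 u^{2}}{2} + 4 \right)}}{3} - \frac{u \log{\left(\frac{3 u^{2}}{2} + 4 \right)}}{4} = f(u).

An antiderivative is F(u) = \frac{- 96 u^{3} + 9 u^{2} \left(16 u - 9\right) \log{\left(\frac{3 u^{2}}{2} + 4 \right)} + 81 u^{2} + 768 u - 216 \log{\left(u^{2} + \frac{8}{3} \right)} - 512 \sqrt{6} \operatorname{atan}{\left(\frac{\sqrt{6} u}{4} \right)}}{648}.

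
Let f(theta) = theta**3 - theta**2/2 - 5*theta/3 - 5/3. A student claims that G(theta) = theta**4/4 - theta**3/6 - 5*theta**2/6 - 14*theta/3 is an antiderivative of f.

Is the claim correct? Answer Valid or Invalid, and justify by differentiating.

d/dtheta[G] = theta**3 - theta**2/2 - 5*theta/3 - 14/3
d/dtheta[G] - f(theta) = -3 != 0.

Invalid: d/dtheta[G] - f = -3, which is not 0.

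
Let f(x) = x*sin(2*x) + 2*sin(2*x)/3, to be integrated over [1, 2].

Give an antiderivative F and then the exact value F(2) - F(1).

The integrand splits into summands that can be handled one at a time.
F(x) = (-6*x*cos(2*x) + 3*sin(2*x) - 4*cos(2*x))/12 is an antiderivative of f.
Check: d/dx[(-6*x*cos(2*x) + 3*sin(2*x) - 4*cos(2*x))/12] = x*sin(2*x) + 2*sin(2*x)/3 = f(x).
F(2) = sin(4)/4 - 4*cos(4)/3; F(1) = sin(2)/4 - 5*cos(2)/6.
Integral = F(2) - F(1) = 5*cos(2)/6 - sin(2)/4 + sin(4)/4 - 4*cos(4)/3.

Antiderivative: F(x) = (-6*x*cos(2*x) + 3*sin(2*x) - 4*cos(2*x))/12; value = 5*cos(2)/6 - sin(2)/4 + sin(4)/4 - 4*cos(4)/3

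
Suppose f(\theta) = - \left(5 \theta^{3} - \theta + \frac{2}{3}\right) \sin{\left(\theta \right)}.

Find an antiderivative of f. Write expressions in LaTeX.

An antiderivative is F(\theta) = 5 \theta^{3} \cos{\left(\theta \right)} - 15 \theta^{2} \sin{\left(\theta \right)} - 31 \theta \cos{\left(\theta \right)} + 31 \sin{\left(\theta \right)} + \frac{2 \cos{\left(\theta \right)}}{3}.

Recover f(\theta) by differentiating a candidate F(\theta); any mismatch rules it out.
Check: d/d\theta[5 \theta^{3} \cos{\left(\theta \right)} - 15 \theta^{2} \sin{\left(\theta \right)} - 31 \theta \cos{\left(\theta \right)} + 31 \sin{\left(\theta \right)} + \frac{2 \cos{\left(\theta \right)}}{3}] = - 5 \theta^{3} \sin{\left(\theta \right)} + \theta \sin{\left(\theta \right)} - \frac{2 \sin{\left(\theta \right)}}{3}, which equals f(\theta).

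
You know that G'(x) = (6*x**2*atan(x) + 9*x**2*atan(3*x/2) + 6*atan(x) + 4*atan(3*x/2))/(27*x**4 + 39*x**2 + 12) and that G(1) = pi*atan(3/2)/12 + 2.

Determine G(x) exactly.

G(x) = atan(x)*atan(3*x/2)/3 + 2

Recognize the product-rule pattern: G'(x) = u'v + uv' with u = atan(x)/3, v = atan(3*x/2), so integration by parts undoes it.
A general antiderivative is atan(x)*atan(3*x/2)/3 + C.
The condition gives C = pi*atan(3/2)/12 + 2 - (pi*atan(3/2)/12) = 2.
So G(x) = atan(x)*atan(3*x/2)/3 + 2.
Check: d/dx[atan(x)*atan(3*x/2)/3 + 2] = (6*x**2*atan(x) + 9*x**2*atan(3*x/2) + 6*atan(x) + 4*atan(3*x/2))/(27*x**4 + 39*x**2 + 12) = G'(x).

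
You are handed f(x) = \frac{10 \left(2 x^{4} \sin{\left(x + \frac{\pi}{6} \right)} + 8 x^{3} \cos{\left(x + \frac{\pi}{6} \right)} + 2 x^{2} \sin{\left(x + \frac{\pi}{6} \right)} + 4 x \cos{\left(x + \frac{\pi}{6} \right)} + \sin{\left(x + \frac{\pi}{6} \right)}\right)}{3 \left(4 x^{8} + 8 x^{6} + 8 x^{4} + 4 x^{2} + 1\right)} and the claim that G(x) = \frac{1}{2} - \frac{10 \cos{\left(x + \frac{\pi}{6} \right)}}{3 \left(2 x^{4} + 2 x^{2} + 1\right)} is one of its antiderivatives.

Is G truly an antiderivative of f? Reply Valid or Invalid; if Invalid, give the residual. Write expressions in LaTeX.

d/dx[G] = \frac{20 x^{4} \sin{\left(x + \frac{\pi}{6} \right)} + 80 x^{3} \cos{\left(x + \frac{\pi}{6} \right)} + 20 x^{2} \sin{\left(x + \frac{\pi}{6} \right)} + 40 x \cos{\left(x + \frac{\pi}{6} \right)} + 10 \sin{\left(x + \frac{\pi}{6} \right)}}{12 x^{8} + 24 x^{6} + 24 x^{4} + 12 x^{2} + 3}
This equals f(x) exactly, so the claim holds.

Valid. The derivative of G reproduces f.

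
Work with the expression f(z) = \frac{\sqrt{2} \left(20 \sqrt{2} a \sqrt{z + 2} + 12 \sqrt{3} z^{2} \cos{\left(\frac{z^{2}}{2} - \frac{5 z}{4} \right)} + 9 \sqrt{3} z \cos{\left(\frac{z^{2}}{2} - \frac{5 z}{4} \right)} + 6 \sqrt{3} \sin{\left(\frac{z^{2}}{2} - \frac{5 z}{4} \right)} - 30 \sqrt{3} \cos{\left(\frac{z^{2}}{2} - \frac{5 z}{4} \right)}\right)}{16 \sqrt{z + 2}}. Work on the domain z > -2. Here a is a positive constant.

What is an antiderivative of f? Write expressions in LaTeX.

An antiderivative is F(z) = \frac{5 a z}{2} + \frac{3 \sqrt{\frac{3 z}{2} + 3} \sin{\left(\frac{z^{2}}{2} - \frac{5 z}{4} \right)}}{2}.

Recover f(z) by differentiating a candidate F(z); any mismatch rules it out.
Check: d/dz[\frac{5 a z}{2} + \frac{3 \sqrt{\frac{3 z}{2} + 3} \sin{\left(\frac{z^{2}}{2} - \frac{5 z}{4} \right)}}{2}] = \frac{\sqrt{2} \left(20 \sqrt{2} a \sqrt{z + 2} + 12 \sqrt{3} z^{2} \cos{\left(\frac{z^{2}}{2} - \frac{5 z}{4} \right)} + 9 \sqrt{3} z \cos{\left(\frac{z^{2}}{2} - \frac{5 z}{4} \right)} + 6 \sqrt{3} \sin{\left(\frac{z^{2}}{2} - \frac{5 z}{4} \right)} - 30 \sqrt{3} \cos{\left(\frac{z^{2}}{2} - \frac{5 z}{4} \right)}\right)}{16 \sqrt{z + 2}} = f(z).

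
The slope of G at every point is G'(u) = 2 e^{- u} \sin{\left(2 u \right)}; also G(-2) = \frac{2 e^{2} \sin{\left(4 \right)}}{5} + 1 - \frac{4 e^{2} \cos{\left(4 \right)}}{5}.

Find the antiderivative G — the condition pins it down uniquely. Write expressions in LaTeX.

A first test for any G(u): its u-derivative must equal the given G'(u).
A general antiderivative is - \frac{2 e^{- u} \sin{\left(2 u \right)}}{5} - \frac{4 e^{- u} \cos{\left(2 u \right)}}{5} + C.
The condition gives C = \frac{2 e^{2} \sin{\left(4 \right)}}{5} + 1 - \frac{4 e^{2} \cos{\left(4 \right)}}{5} - (\frac{2 e^{2} \sin{\left(4 \right)}}{5} - \frac{4 e^{2} \cos{\left(4 \right)}}{5}) = 1.
So G(u) = 1 - \frac{2 e^{- u} \sin{\left(2 u \right)}}{5} - \frac{4 e^{- u} \cos{\left(2 u \right)}}{5}.
Check: d/du[1 - \frac{2 e^{- u} \sin{\left(2 u \right)}}{5} - \frac{4 e^{- u} \cos{\left(2 u \right)}}{5}] = 2 e^{- u} \sin{\left(2 u \right)} = G'(u).

G(u) = 1 - \frac{2 e^{- u} \sin{\left(2 u \right)}}{5} - \frac{4 e^{- u} \cos{\left(2 u \right)}}{5}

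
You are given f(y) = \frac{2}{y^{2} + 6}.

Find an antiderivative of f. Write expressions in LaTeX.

An antiderivative is F(y) = \frac{\sqrt{6} \operatorname{atan}{\left(\frac{\sqrt{6} y}{6} \right)}}{3}.

A first test for any F(y): its y-derivative must equal f(y) identically.
Check: d/dy[\frac{\sqrt{6} \operatorname{atan}{\left(\frac{\sqrt{6} y}{6} \right)}}{3}] = \frac{2}{y^{2} + 6} = f(y).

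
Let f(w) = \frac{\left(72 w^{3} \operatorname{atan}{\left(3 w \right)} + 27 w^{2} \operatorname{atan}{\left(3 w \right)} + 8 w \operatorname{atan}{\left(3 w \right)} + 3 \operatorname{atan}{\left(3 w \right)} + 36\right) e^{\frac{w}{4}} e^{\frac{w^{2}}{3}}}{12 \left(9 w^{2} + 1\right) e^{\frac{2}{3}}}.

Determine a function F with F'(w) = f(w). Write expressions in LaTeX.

An antiderivative is F(w) = \frac{e^{\frac{w}{4}} e^{\frac{w^{2}}{3}} \operatorname{atan}{\left(3 w \right)}}{e^{\frac{2}{3}}}.

f has the shape u'v + uv' for u = \operatorname{atan}{\left(3 w \right)} and v = e^{\frac{w^{2}}{3} + \frac{w}{4} - \frac{2}{3}} — it is the derivative of the product u*v.
Check: d/dw[\frac{e^{\frac{w}{4}} e^{\frac{w^{2}}{3}} \operatorname{atan}{\left(3 w \right)}}{e^{\frac{2}{3}}}] = \frac{72 w^{3} e^{\frac{w}{4}} e^{\frac{w^{2}}{3}} \operatorname{atan}{\left(3 w \right)} + 27 w^{2} e^{\frac{w}{4}} e^{\frac{w^{2}}{3}} \operatorname{atan}{\left(3 w \right)} + 8 w e^{\frac{w}{4}} e^{\frac{w^{2}}{3}} \operatorname{atan}{\left(3 w \right)} + 3 e^{\frac{w}{4}} e^{\frac{w^{2}}{3}} \operatorname{atan}{\left(3 w \right)} + 36 e^{\frac{w}{4}} e^{\frac{w^{2}}{3}}}{108 w^{2} e^{\frac{2}{3}} + 12 e^{\frac{2}{3}}}, which equals f(w).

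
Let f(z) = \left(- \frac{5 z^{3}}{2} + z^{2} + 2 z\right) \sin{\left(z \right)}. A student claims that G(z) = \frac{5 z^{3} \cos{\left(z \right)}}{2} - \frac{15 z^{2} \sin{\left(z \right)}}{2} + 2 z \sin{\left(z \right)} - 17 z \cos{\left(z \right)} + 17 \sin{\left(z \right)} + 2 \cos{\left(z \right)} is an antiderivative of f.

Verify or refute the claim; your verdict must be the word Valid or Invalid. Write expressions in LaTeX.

Invalid: d/dz[G] - f = - z^{2} \sin{\left(z \right)} + 2 z \cos{\left(z \right)}, which is not 0.

d/dz[G] = - \frac{5 z^{3} \sin{\left(z \right)}}{2} + 2 z \sin{\left(z \right)} + 2 z \cos{\left(z \right)}
d/dz[G] - f(z) = - z^{2} \sin{\left(z \right)} + 2 z \cos{\left(z \right)} != 0.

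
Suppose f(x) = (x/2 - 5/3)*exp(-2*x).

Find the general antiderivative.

F(x) = (17 - 6*x)*exp(-2*x)/24 + C

f has the shape u'v + uv' for u = 17/24 - x/4 and v = exp(-2*x) — it is the derivative of the product u*v.
Check: d/dx[(17 - 6*x)*exp(-2*x)/24] = (3*x - 10)*exp(-2*x)/6, which equals f(x).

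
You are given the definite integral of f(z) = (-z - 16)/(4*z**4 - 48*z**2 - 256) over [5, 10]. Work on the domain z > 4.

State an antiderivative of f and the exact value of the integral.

Antiderivative: F(z) = (-5*log(z - 4) + 3*log(z + 4) + log(z**2 + 4) + 16*atan(z/2))/160; value = -atan(5/2)/10 - log(6)/32 - 3*log(9)/160 - log(29)/160 + log(104)/160 + 3*log(14)/160 + atan(5)/10

Factor the denominator (4*(z - 4)*(z + 4)*(z**2 + 4)) and decompose: f = (z + 16)/(80*(z**2 + 4)) + 3/(160*(z + 4)) - 1/(32*(z - 4)); each piece integrates to a log, atan, or power term.
F(z) = (-5*log(z - 4) + 3*log(z + 4) + log(z**2 + 4) + 16*atan(z/2))/160 is an antiderivative of f.
Check: d/dz[(-5*log(z - 4) + 3*log(z + 4) + log(z**2 + 4) + 16*atan(z/2))/160] = (-z - 16)/(4*z**4 - 48*z**2 - 256) = f(z).
F(10) = -log(6)/32 + log(104)/160 + 3*log(14)/160 + atan(5)/10; F(5) = log(29)/160 + 3*log(9)/160 + atan(5/2)/10.
Integral = F(10) - F(5) = -atan(5/2)/10 - log(6)/32 - 3*log(9)/160 - log(29)/160 + log(104)/160 + 3*log(14)/160 + atan(5)/10.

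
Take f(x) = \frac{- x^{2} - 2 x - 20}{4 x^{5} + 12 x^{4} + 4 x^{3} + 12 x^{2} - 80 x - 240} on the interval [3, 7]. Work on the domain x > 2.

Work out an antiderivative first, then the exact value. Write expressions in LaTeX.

Antiderivative: F(x) = \frac{- 196 \log{\left(x - 2 \right)} + 700 \log{\left(x + 2 \right)} - 414 \log{\left(x + 3 \right)} - 45 \log{\left(x^{2} + 5 \right)} + 110 \sqrt{5} \operatorname{atan}{\left(\frac{\sqrt{5} x}{5} \right)}}{5040}; value = - \frac{8 \log{\left(5 \right)}}{45} - \frac{23 \log{\left(10 \right)}}{280} - \frac{11 \sqrt{5} \operatorname{atan}{\left(\frac{3 \sqrt{5}}{5} \right)}}{504} - \frac{\log{\left(54 \right)}}{112} + \frac{\log{\left(14 \right)}}{112} + \frac{11 \sqrt{5} \operatorname{atan}{\left(\frac{7 \sqrt{5}}{5} \right)}}{504} + \frac{23 \log{\left(6 \right)}}{280} + \frac{5 \log{\left(9 \right)}}{36}

The denominator factors as 4 \left(x - 2\right) \left(x + 2\right) \left(x + 3\right) \left(x^{2} + 5\right); partial fractions split f into directly integrable pieces: - \frac{9 x - 55}{504 \left(x^{2} + 5\right)} - \frac{23}{280 \left(x + 3\right)} + \frac{5}{36 \left(x + 2\right)} - \frac{7}{180 \left(x - 2\right)}.
F(x) = \frac{- 196 \log{\left(x - 2 \right)} + 700 \log{\left(x + 2 \right)} - 414 \log{\left(x + 3 \right)} - 45 \log{\left(x^{2} + 5 \right)} + 110 \sqrt{5} \operatorname{atan}{\left(\frac{\sqrt{5} x}{5} \right)}}{5040} is an antiderivative of f.
Check: d/dx[\frac{- 196 \log{\left(x - 2 \right)} + 700 \log{\left(x + 2 \right)} - 414 \log{\left(x + 3 \right)} - 45 \log{\left(x^{2} + 5 \right)} + 110 \sqrt{5} \operatorname{atan}{\left(\frac{\sqrt{5} x}{5} \right)}}{5040}] = \frac{- x^{2} - 2 x - 20}{4 x^{5} + 12 x^{4} + 4 x^{3} + 12 x^{2} - 80 x - 240} = f(x).
F(7) = - \frac{23 \log{\left(10 \right)}}{280} - \frac{7 \log{\left(5 \right)}}{180} - \frac{\log{\left(54 \right)}}{112} + \frac{11 \sqrt{5} \operatorname{atan}{\left(\frac{7 \sqrt{5}}{5} \right)}}{504} + \frac{5 \log{\left(9 \right)}}{36}; F(3) = - \frac{23 \log{\left(6 \right)}}{280} - \frac{\log{\left(14 \right)}}{112} + \frac{11 \sqrt{5} \operatorname{atan}{\left(\frac{3 \sqrt{5}}{5} \right)}}{504} + \frac{5 \log{\left(5 \right)}}{36}.
Integral = F(7) - F(3) = - \frac{8 \log{\left(5 \right)}}{45} - \frac{23 \log{\left(10 \right)}}{280} - \frac{11 \sqrt{5} \operatorname{atan}{\left(\frac{3 \sqrt{5}}{5} \right)}}{504} - \frac{\log{\left(54 \right)}}{112} + \frac{\log{\left(14 \right)}}{112} + \frac{11 \sqrt{5} \operatorname{atan}{\left(\frac{7 \sqrt{5}}{5} \right)}}{504} + \frac{23 \log{\left(6 \right)}}{280} + \frac{5 \log{\left(9 \right)}}{36}.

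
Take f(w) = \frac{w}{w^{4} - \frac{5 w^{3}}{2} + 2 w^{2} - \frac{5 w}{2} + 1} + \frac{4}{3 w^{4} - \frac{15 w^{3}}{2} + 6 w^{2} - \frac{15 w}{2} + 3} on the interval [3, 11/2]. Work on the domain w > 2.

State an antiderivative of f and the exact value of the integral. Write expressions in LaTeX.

Antiderivative: F(w) = \frac{4 \log{\left(w - 2 \right)}}{9} - \frac{44 \log{\left(w - \frac{1}{2} \right)}}{45} + \frac{4 \log{\left(w^{2} + 1 \right)}}{15} - \frac{2 \operatorname{atan}{\left(w \right)}}{5}; value = - \frac{44 \log{\left(5 \right)}}{45} - \frac{4 \log{\left(10 \right)}}{15} - \frac{2 \operatorname{atan}{\left(\frac{11}{2} \right)}}{5} + \frac{2 \operatorname{atan}{\left(3 \right)}}{5} + \frac{4 \log{\left(\frac{7}{2} \right)}}{9} + \frac{44 \log{\left(\frac{5}{2} \right)}}{45} + \frac{4 \log{\left(\frac{125}{4} \right)}}{15}

The denominator factors as 3 \left(w - 2\right) \left(2 w - 1\right) \left(w^{2} + 1\right); partial fractions split f into directly integrable pieces: \frac{2 \left(4 w - 3\right)}{15 \left(w^{2} + 1\right)} - \frac{88}{45 \left(2 w - 1\right)} + \frac{4}{9 \left(w - 2\right)}.
F(w) = \frac{4 \log{\left(w - 2 \right)}}{9} - \frac{44 \log{\left(w - \frac{1}{2} \right)}}{45} + \frac{4 \log{\left(w^{2} + 1 \right)}}{15} - \frac{2 \operatorname{atan}{\left(w \right)}}{5} is an antiderivative of f.
Check: d/dw[\frac{4 \log{\left(w - 2 \right)}}{9} - \frac{44 \log{\left(w - \frac{1}{2} \right)}}{45} + \frac{4 \log{\left(w^{2} + 1 \right)}}{15} - \frac{2 \operatorname{atan}{\left(w \right)}}{5}] = \frac{6 w + 8}{6 w^{4} - 15 w^{3} + 12 w^{2} - 15 w + 6}, which equals f(w).
F(11/2) = - \frac{44 \log{\left(5 \right)}}{45} - \frac{2 \operatorname{atan}{\left(\frac{11}{2} \right)}}{5} + \frac{4 \log{\left(\frac{7}{2} \right)}}{9} + \frac{4 \log{\left(\frac{125}{4} \right)}}{15}; F(3) = - \frac{44 \log{\left(\frac{5}{2} \right)}}{45} - \frac{2 \operatorname{atan}{\left(3 \right)}}{5} + \frac{4 \log{\left(10 \right)}}{15}.
Integral = F(11/2) - F(3) = - \frac{44 \log{\left(5 \right)}}{45} - \frac{4 \log{\left(10 \right)}}{15} - \frac{2 \operatorname{atan}{\left(\frac{11}{2} \right)}}{5} + \frac{2 \operatorname{atan}{\left(3 \right)}}{5} + \frac{4 \log{\left(\frac{7}{2} \right)}}{9} + \frac{44 \log{\left(\frac{5}{2} \right)}}{45} + \frac{4 \log{\left(\frac{125}{4} \right)}}{15}.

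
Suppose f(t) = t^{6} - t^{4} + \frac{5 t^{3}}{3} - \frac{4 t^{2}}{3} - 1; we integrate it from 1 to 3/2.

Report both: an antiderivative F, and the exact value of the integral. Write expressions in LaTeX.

Antiderivative: F(t) = \frac{t \left(180 t^{6} - 252 t^{4} + 525 t^{3} - 560 t^{2} - 1260\right)}{1260}; value = \frac{45013}{40320}

The integrand splits into summands that can be handled one at a time.
F(t) = \frac{t \left(180 t^{6} - 252 t^{4} + 525 t^{3} - 560 t^{2} - 1260\right)}{1260} is an antiderivative of f.
Check: d/dt[\frac{t \left(180 t^{6} - 252 t^{4} + 525 t^{3} - 560 t^{2} - 1260\right)}{1260}] = t^{6} - t^{4} + \frac{5 t^{3}}{3} - \frac{4 t^{2}}{3} - 1 = f(t).
F(3/2) = \frac{141}{4480}; F(1) = - \frac{1367}{1260}.
Integral = F(3/2) - F(1) = \frac{45013}{40320}.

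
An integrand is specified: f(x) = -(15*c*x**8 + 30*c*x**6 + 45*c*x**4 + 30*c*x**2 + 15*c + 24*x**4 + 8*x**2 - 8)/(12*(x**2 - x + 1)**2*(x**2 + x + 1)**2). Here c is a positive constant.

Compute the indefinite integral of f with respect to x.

F(x) = -5*c*x/4 + 4*x/(6*x**4 + 6*x**2 + 6) + C

A candidate is checked by its d/dx: the result must match f(x).
Check: d/dx[-5*c*x/4 + 4*x/(6*x**4 + 6*x**2 + 6)] = (-15*c*x**8 - 30*c*x**6 - 45*c*x**4 - 30*c*x**2 - 15*c - 24*x**4 - 8*x**2 + 8)/(12*x**8 + 24*x**6 + 36*x**4 + 24*x**2 + 12), which equals f(x).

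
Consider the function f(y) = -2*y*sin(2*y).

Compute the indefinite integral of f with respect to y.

F(y) = y*cos(2*y) - sin(2*y)/2 + C

A candidate is checked by its d/dy: the result must match f(y).
Check: d/dy[y*cos(2*y) - sin(2*y)/2] = -2*y*sin(2*y) = f(y).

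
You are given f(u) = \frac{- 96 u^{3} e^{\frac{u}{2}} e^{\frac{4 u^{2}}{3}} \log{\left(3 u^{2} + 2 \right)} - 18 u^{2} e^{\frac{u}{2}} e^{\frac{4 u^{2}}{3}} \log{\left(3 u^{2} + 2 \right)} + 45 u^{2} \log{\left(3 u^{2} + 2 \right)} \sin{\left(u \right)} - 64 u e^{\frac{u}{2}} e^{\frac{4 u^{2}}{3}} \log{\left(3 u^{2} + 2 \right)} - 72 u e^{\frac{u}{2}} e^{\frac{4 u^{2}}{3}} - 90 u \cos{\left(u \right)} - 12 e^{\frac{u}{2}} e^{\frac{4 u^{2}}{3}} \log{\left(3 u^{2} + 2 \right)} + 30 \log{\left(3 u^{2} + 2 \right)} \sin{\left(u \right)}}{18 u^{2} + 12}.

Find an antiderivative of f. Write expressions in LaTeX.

An antiderivative is F(u) = - 2 \left(e^{\frac{4 u^{2}}{3} + \frac{u}{2}} + \frac{5 \cos{\left(u \right)}}{4}\right) \log{\left(3 u^{2} + 2 \right)}.

Recognize the product-rule pattern: f = v'r + vr' with v = - 2 e^{\frac{4 u^{2}}{3} + \frac{u}{2}} - \frac{5 \cos{\left(u \right)}}{2}, r = \log{\left(3 u^{2} + 2 \right)}, so integration by parts undoes it.
Check: d/du[- 2 \left(e^{\frac{4 u^{2}}{3} + \frac{u}{2}} + \frac{5 \cos{\left(u \right)}}{4}\right) \log{\left(3 u^{2} + 2 \right)}] = \frac{- 96 u^{3} e^{\frac{u}{2}} e^{\frac{4 u^{2}}{3}} \log{\left(3 u^{2} + 2 \right)} - 18 u^{2} e^{\frac{u}{2}} e^{\frac{4 u^{2}}{3}} \log{\left(3 u^{2} + 2 \right)} + 45 u^{2} \log{\left(3 u^{2} + 2 \right)} \sin{\left(u \right)} - 64 u e^{\frac{u}{2}} e^{\frac{4 u^{2}}{3}} \log{\left(3 u^{2} + 2 \right)} - 72 u e^{\frac{u}{2}} e^{\frac{4 u^{2}}{3}} - 90 u \cos{\left(u \right)} - 12 e^{\frac{u}{2}} e^{\frac{4 u^{2}}{3}} \log{\left(3 u^{2} + 2 \right)} + 30 \log{\left(3 u^{2} + 2 \right)} \sin{\left(u \right)}}{18 u^{2} + 12} = f(u).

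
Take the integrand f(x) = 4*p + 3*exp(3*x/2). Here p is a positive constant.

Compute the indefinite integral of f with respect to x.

A candidate is checked by its d/dx: the result must match f(x).
Check: d/dx[4*p*x + 2*exp(3*x/2)] = 4*p + 3*exp(3*x/2) = f(x).

F(x) = 4*p*x + 2*exp(3*x/2) + C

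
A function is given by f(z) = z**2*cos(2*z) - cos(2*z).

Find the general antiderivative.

The integrand splits into summands that can be handled one at a time.
Check: d/dz[(2*z**2*sin(2*z) + 2*z*cos(2*z) - 3*sin(2*z))/4] = z**2*cos(2*z) - cos(2*z) = f(z).

F(z) = (2*z**2*sin(2*z) + 2*z*cos(2*z) - 3*sin(2*z))/4 + C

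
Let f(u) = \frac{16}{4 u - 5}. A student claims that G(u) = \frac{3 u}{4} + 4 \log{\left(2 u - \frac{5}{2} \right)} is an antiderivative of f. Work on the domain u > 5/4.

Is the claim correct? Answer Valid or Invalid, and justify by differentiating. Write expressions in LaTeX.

Invalid: d/du[G] - f = \frac{3}{4}, which is not 0.

d/du[G] = \frac{12 u + 49}{16 u - 20}
d/du[G] - f(u) = \frac{3}{4} != 0.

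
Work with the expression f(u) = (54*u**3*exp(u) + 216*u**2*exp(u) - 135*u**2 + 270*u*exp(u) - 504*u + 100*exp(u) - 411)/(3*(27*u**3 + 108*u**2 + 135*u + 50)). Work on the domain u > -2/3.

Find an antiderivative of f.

For F(u) to be correct the identity F'(u) - f(u) = 0 must hold.
Check: d/du[2*exp(u)/3 - 5*log(3*u + 2)/3 + 2/(3*u + 5)] = (54*u**3*exp(u) + 216*u**2*exp(u) - 135*u**2 + 270*u*exp(u) - 504*u + 100*exp(u) - 411)/(81*u**3 + 324*u**2 + 405*u + 150), which equals f(u).

An antiderivative is F(u) = 2*exp(u)/3 - 5*log(3*u + 2)/3 + 2/(3*u + 5).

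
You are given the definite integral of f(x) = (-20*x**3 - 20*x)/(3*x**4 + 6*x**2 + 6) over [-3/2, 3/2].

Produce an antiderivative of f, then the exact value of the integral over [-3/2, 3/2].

Antiderivative: F(x) = -5*log(x**4 + 2*x**2 + 2)/3; value = 0

The substitution u = x**4 + 2*x**2 + 2 works: f is exactly (dF/du)*(du/dx) for that inner function.
F(x) = -5*log(x**4 + 2*x**2 + 2)/3 is an antiderivative of f.
Check: d/dx[-5*log(x**4 + 2*x**2 + 2)/3] = (-20*x**3 - 20*x)/(3*x**4 + 6*x**2 + 6) = f(x).
F(3/2) = -5*log(185/16)/3; F(-3/2) = -5*log(185/16)/3.
Integral = F(3/2) - F(-3/2) = 0.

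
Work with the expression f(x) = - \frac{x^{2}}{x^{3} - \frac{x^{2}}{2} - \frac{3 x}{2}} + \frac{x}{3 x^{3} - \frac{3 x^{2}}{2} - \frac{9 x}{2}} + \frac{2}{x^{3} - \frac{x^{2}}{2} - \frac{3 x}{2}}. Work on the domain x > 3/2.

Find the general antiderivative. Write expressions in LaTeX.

Factor the denominator (3 x \left(x + 1\right) \left(2 x - 3\right)) and decompose: f = \frac{2}{15 \left(2 x - 3\right)} + \frac{4}{15 \left(x + 1\right)} - \frac{4}{3 x}; each piece integrates to a log, atan, or power term.
Check: d/dx[\frac{- 20 \log{\left(x \right)} + \log{\left(x - \frac{3}{2} \right)} + 4 \log{\left(x + 1 \right)}}{15}] = \frac{- 6 x^{2} + 2 x + 12}{6 x^{3} - 3 x^{2} - 9 x}, which equals f(x).

F(x) = \frac{- 20 \log{\left(x \right)} + \log{\left(x - \frac{3}{2} \right)} + 4 \log{\left(x + 1 \right)}}{15} + C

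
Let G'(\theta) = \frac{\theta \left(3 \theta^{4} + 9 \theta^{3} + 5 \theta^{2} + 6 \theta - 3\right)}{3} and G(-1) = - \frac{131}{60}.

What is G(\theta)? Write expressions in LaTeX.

G(\theta) = \frac{\theta^{6}}{6} + \frac{3 \theta^{5}}{5} + \frac{5 \theta^{4}}{12} + \frac{2 \theta^{3}}{3} - \frac{\theta^{2}}{2} - 1

The proposed G(\theta) is checked by its d/d\theta: the result must match the given G'(\theta).
A general antiderivative is \frac{\theta^{6}}{6} + \frac{3 \theta^{5}}{5} + \frac{5 \theta^{4}}{12} + \frac{2 \theta^{3}}{3} - \frac{\theta^{2}}{2} + C.
The condition gives C = - \frac{131}{60} - (- \frac{71}{60}) = -1.
So G(\theta) = \frac{\theta^{6}}{6} + \frac{3 \theta^{5}}{5} + \frac{5 \theta^{4}}{12} + \frac{2 \theta^{3}}{3} - \frac{\theta^{2}}{2} - 1.
Check: d/d\theta[\frac{\theta^{6}}{6} + \frac{3 \theta^{5}}{5} + \frac{5 \theta^{4}}{12} + \frac{2 \theta^{3}}{3} - \frac{\theta^{2}}{2} - 1] = \theta^{5} + 3 \theta^{4} + \frac{5 \theta^{3}}{3} + 2 \theta^{2} - \theta, which equals G'(\theta).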